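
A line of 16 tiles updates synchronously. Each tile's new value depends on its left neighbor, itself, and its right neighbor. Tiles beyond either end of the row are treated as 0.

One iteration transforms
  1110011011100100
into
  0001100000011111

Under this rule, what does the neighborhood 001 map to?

1

At position 4 the neighborhood is 001; the next row has 1 there.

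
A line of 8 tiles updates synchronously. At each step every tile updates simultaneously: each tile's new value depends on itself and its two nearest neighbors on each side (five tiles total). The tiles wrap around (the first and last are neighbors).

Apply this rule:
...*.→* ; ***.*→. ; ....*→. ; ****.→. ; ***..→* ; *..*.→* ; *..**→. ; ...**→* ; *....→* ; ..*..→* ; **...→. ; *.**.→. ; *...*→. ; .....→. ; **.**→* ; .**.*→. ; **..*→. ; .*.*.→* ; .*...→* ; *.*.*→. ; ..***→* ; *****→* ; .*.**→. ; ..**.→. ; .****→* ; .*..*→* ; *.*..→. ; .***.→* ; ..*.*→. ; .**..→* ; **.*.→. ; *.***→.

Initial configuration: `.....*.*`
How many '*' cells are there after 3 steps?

4

**..*.*.
.*.*.*..
*.*.*.*.
count of *: 4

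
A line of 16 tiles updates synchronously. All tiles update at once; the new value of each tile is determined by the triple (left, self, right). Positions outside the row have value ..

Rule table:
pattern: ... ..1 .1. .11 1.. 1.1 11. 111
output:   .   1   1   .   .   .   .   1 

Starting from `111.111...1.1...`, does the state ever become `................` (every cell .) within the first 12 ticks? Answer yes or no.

.1...1...11.1...
11..11..1...1...
...1...11..11...
..11..1...1.....
.1...11..11.....
11..1...1.......
...11..11.......
..1...1.........
.11..11.........
1...1...........
1..11...........
1.1.............
tick 12 is 1.1............., still not uniform .

no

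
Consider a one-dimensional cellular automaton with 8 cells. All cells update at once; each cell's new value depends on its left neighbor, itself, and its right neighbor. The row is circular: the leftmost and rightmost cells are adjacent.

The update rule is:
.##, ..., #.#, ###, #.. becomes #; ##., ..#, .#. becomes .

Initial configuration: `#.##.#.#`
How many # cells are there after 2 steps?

.##.#.##
##.#.##.
count of #: 5

5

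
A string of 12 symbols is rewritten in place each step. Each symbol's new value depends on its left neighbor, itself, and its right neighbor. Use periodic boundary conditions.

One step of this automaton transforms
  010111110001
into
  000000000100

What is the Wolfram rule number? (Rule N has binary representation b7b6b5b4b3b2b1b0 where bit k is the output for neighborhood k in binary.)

position 4: 111 → 0  (bit 7 = 0)
position 7: 110 → 0  (bit 6 = 0)
position 0: 101 → 0  (bit 5 = 0)
position 8: 100 → 0  (bit 4 = 0)
position 3: 011 → 0  (bit 3 = 0)
position 1: 010 → 0  (bit 2 = 0)
position 10: 001 → 0  (bit 1 = 0)
position 9: 000 → 1  (bit 0 = 1)
bits b7..b0 = 00000001 = 1

1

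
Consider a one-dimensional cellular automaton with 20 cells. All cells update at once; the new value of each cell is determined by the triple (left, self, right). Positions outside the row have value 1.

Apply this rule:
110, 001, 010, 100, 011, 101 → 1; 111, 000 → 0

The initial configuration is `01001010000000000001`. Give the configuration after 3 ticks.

10000011110000001111

tick 1: 11111111000000000011
tick 2: 00000001100000000110
tick 3: 10000011110000001111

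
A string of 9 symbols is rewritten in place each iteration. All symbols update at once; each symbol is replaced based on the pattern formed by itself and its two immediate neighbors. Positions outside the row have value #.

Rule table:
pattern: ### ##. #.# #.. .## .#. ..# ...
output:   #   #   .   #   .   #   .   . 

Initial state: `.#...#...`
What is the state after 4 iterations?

##..##.#.

iteration 1: .##..##..
iteration 2: ..##..##.
iteration 3: #..##..#.
iteration 4: ##..##.#.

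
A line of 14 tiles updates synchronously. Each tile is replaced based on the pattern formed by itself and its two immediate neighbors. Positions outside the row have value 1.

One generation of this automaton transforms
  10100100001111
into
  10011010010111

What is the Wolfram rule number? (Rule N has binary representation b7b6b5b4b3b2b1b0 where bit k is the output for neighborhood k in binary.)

position 11: 111 → 1  (bit 7 = 1)
position 0: 110 → 1  (bit 6 = 1)
position 1: 101 → 0  (bit 5 = 0)
position 3: 100 → 1  (bit 4 = 1)
position 10: 011 → 0  (bit 3 = 0)
position 2: 010 → 0  (bit 2 = 0)
position 4: 001 → 1  (bit 1 = 1)
position 7: 000 → 0  (bit 0 = 0)
bits b7..b0 = 11010010 = 210

210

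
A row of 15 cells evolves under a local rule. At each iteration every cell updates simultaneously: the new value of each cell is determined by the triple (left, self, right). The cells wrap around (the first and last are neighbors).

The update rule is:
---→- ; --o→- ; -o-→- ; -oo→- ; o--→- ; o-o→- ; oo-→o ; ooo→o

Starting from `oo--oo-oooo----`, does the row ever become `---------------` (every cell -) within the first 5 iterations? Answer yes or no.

iteration 1: -o---o--ooo----
iteration 2: ---------oo----
iteration 3: ----------o----
iteration 4: ---------------
all cells are - at iteration 4

yes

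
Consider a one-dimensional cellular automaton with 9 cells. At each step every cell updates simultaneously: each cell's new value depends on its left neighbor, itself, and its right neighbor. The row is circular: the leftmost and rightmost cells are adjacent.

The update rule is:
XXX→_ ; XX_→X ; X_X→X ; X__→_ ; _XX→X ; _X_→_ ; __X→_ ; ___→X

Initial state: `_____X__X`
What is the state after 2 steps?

_X_X_XXXX

_XXX_____
_X_X_XXXX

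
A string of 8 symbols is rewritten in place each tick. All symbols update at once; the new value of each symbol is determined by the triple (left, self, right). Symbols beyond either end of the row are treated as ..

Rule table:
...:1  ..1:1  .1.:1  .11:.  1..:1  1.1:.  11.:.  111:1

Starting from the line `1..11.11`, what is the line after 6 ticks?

tick 1: 111.....
tick 2: .1.11111
tick 3: 11..111.
tick 4: ..11.1.1
tick 5: 11...1.1
tick 6: ..1111.1

..1111.1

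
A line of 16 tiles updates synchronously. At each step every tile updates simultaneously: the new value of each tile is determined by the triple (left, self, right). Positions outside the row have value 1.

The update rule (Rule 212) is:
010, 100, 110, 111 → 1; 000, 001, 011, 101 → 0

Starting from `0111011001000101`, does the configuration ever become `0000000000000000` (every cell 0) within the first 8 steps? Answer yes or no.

0011001101100100
1001100100110110
1100110110010010
1110010011011010
1111011001001010
1111001101101010
1111100100101010
1111110110101010
step 8 is 1111110110101010, still not uniform 0

no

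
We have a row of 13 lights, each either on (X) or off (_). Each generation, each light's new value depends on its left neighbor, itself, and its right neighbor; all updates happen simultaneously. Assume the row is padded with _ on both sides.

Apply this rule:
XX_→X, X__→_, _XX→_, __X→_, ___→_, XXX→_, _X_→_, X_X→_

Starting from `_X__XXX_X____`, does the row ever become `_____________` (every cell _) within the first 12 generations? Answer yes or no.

yes

______X______
_____________
all cells are _ at generation 2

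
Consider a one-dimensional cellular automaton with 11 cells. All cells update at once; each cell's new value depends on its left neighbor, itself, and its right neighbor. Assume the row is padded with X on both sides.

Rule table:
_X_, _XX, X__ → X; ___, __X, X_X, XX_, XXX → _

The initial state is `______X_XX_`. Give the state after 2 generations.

_X____X_XX_

X_____X_X__
_X____X_XX_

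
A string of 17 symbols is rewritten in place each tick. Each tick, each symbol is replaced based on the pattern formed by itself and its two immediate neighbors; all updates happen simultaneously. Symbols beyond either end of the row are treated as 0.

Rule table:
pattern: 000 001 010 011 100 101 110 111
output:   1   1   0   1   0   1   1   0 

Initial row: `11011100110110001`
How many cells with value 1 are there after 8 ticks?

11110101111110110
10011011000011110
00111111011110010
11100001110010100
10101111010101001
01011001101010010
10111011110100100
01101110011001001
count of 1: 9

9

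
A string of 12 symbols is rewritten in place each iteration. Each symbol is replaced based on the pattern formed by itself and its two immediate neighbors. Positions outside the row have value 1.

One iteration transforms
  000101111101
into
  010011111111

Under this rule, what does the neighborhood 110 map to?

1

At position 9 the neighborhood is 110; the next row has 1 there.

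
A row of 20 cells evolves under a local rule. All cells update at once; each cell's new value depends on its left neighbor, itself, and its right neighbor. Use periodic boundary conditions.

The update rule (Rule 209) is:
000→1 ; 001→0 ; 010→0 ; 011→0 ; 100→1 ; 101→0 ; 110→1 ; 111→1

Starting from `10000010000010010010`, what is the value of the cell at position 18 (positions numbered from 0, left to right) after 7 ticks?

0

tick 1: 01111001111001001000
tick 2: 00111100111100100111
tick 3: 10011110011110010011
tick 4: 11001111001111001001
tick 5: 11100111100111100100
tick 6: 01110011110011110010
tick 7: 00111001111001111001
position 18 holds 0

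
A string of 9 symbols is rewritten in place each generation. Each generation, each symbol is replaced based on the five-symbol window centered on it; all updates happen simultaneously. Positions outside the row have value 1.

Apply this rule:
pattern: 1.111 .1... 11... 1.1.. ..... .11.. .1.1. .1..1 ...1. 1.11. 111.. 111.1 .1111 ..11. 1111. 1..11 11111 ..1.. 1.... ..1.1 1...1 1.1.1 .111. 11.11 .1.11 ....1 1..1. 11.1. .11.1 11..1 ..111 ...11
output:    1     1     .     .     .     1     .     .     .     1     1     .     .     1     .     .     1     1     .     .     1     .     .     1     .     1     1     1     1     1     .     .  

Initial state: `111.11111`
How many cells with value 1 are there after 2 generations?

7

1..11.111
11.1111.1
count of 1: 7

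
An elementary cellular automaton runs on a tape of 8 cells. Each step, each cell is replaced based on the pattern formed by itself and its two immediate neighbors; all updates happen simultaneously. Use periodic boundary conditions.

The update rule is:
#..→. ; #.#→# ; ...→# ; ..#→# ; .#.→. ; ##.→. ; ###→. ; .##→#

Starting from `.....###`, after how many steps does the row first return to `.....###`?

8

.#####..
##.....#
...#####
.###....
##...###
...###..
####...#
.....###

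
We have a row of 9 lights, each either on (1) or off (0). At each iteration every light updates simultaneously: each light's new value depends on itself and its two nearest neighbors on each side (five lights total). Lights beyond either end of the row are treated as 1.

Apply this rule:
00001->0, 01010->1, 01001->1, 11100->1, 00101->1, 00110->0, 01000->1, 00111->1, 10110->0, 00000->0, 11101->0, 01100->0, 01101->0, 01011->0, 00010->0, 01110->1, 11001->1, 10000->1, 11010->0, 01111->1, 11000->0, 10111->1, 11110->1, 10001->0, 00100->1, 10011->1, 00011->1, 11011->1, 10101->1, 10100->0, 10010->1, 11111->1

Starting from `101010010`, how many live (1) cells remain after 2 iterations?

6

001101110
110011101
count of 1: 6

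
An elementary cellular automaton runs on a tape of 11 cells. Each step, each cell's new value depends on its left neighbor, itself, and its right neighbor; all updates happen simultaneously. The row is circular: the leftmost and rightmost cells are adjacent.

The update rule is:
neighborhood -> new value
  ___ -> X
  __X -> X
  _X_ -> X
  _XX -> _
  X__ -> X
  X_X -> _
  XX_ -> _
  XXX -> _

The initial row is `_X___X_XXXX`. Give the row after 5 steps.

_XXXXX_____

step 1: _XXXXX_____
step 2: X_____XXXXX
step 3: _XXXXX_____  (repeats step 1; period 2)
step 5: _XXXXX_____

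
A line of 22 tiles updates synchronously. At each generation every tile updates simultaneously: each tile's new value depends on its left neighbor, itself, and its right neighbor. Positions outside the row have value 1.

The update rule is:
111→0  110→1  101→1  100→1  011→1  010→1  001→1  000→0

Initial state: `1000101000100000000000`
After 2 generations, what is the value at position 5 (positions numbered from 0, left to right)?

0

generation 1: 1101111101110000000001
generation 2: 0111000111011000000011
position 5 holds 0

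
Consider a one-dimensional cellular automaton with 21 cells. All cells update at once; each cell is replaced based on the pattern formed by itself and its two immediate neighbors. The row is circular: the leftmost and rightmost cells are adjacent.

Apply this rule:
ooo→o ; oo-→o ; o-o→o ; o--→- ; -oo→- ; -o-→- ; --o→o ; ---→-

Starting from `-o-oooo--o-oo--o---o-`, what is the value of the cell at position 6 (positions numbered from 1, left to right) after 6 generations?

o-o-ooo-o-o-o-o---o--
-o-o-ooo-o-o-o---o--o
o-o-o-ooo-o-o---o--o-
-o-o-o-ooo-o---o--o-o
o-o-o-o-ooo---o--o-o-
-o-o-o-o-oo--o--o-o-o
position 6 holds o

o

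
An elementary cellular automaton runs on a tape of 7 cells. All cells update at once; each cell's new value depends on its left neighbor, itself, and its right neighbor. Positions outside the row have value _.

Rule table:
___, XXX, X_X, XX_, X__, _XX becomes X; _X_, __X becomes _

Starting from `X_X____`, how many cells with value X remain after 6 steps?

6

_X_XXXX
__XXXXX
X_XXXXX
_XXXXXX
_XXXXXX  (fixed point — unchanged through step 6)
count of X: 6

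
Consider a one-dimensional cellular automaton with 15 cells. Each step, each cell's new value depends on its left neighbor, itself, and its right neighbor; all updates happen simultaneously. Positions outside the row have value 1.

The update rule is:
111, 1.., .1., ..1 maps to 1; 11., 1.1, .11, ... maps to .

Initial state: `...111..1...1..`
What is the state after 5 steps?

1.1.11..1..111.

step 1: 1.1.1.1111.1111
step 2: ..1.1..11...111
step 3: 111.111..1.1.11
step 4: 11...1.111.1..1
step 5: 1.1.11..1..111.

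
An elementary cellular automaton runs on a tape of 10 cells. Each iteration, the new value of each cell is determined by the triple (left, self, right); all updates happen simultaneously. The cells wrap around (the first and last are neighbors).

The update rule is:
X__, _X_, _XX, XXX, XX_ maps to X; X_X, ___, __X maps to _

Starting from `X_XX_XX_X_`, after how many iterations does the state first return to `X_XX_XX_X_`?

X_XX_XX_X_

1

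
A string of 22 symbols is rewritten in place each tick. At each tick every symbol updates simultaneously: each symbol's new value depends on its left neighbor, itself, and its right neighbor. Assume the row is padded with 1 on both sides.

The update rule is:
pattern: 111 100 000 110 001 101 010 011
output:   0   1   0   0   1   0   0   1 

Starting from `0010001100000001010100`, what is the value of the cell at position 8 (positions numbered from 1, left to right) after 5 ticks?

0

1101011010000010000011
0000010001000101000110
1000101010101000101100
0101000000000101001011
0000100000001000110010
position 8 holds 0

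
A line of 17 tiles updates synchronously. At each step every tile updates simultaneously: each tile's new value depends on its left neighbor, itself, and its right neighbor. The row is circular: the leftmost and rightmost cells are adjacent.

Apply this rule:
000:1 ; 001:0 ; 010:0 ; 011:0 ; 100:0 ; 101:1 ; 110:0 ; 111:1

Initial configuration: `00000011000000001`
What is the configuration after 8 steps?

01111100001111000

01111000011111100
00110011001111001
00000000000110000
11111111110000111
11111111100110011
11111111000000001
11111110011111100
01111100001111000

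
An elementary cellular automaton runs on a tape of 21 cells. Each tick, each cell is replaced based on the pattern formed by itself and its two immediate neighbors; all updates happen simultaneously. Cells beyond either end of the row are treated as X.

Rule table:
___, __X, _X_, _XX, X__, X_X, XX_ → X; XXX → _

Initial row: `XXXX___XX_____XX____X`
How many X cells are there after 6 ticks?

___XXXXXXXXXXXXXXXXXX
XXXX_________________
___XXXXXXXXXXXXXXXXXX  (repeats tick 1; period 2)
tick 6: XXXX_________________
count of X: 4

4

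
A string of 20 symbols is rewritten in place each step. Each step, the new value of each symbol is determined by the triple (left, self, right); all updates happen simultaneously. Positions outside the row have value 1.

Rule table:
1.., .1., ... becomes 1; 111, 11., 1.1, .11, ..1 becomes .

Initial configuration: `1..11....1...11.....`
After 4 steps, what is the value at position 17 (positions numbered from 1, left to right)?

.

.1...111.111...1111.
.111........11......
....1111111...11111.
111........11.......
position 17 holds .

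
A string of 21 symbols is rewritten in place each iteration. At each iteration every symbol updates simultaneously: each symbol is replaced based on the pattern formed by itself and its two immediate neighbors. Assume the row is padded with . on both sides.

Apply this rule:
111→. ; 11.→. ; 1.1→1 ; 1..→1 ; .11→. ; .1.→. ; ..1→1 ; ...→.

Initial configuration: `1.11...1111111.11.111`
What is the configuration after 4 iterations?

1.11.1.1.1.1.1.11.1.1

iteration 1: .1..1.1.......1..1...
iteration 2: 1.11.1.1.....1.11.1..
iteration 3: .1..1.1.1...1.1..1.1.
iteration 4: 1.11.1.1.1.1.1.11.1.1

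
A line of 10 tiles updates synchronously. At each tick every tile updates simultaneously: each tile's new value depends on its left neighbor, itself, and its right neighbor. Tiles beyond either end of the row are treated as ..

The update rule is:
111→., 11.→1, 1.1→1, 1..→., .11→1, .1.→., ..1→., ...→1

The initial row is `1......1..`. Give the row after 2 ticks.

..1111...1
1.1..1.1..

1.1..1.1..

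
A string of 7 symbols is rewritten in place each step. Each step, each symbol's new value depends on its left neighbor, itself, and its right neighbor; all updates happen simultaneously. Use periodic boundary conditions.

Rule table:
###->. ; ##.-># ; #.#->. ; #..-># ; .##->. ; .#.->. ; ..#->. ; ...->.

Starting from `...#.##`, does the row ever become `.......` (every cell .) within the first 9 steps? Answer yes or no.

#.....#
##.....
.##....
..##...
...##..
....##.
.....##
#.....#  (repeats step 1; period 7)
step 9: ##.....
step 9 is ##....., still not uniform .

no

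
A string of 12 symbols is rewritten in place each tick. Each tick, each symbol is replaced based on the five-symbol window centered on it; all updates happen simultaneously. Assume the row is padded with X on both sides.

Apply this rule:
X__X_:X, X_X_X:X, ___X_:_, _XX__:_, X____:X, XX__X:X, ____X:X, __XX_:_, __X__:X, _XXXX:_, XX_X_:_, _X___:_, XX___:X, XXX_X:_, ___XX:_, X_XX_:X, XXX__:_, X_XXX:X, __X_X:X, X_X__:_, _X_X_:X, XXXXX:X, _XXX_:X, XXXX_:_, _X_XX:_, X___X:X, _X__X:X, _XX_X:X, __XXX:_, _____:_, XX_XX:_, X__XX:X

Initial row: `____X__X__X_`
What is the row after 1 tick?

XXX_XXXXXXX_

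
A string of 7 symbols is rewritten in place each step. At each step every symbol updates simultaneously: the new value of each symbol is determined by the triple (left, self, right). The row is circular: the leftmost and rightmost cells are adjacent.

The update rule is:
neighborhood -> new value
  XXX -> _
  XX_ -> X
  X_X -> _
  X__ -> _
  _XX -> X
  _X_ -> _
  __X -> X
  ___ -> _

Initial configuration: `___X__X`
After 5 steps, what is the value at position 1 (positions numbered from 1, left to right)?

_

step 1: __X__X_
step 2: _X__X__
step 3: X__X___
step 4: __X___X
step 5: _X___X_
position 1 holds _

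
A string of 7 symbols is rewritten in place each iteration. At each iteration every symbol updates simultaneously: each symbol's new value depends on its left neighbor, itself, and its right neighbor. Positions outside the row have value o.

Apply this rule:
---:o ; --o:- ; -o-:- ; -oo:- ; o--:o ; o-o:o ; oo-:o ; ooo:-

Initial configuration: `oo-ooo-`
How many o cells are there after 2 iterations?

3

iteration 1: -oo--oo
iteration 2: o-oo---
count of o: 3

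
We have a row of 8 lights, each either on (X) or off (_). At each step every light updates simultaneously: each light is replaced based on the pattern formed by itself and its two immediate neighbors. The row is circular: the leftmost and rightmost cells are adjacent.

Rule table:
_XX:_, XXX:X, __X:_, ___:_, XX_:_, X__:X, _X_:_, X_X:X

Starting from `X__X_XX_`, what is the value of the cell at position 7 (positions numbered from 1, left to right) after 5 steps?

_X__X__X
X_X__X__
_X_X__X_
__X_X__X
X__X_X__
position 7 holds _

_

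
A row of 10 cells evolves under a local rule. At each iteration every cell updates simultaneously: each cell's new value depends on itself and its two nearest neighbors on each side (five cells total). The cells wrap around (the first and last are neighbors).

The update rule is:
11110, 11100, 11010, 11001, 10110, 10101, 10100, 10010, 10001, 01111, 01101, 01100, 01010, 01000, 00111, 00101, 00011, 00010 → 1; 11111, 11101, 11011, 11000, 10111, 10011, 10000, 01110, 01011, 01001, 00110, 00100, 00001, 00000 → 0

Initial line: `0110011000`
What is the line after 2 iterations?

iteration 1: 1011001000
iteration 2: 1011110111

1011110111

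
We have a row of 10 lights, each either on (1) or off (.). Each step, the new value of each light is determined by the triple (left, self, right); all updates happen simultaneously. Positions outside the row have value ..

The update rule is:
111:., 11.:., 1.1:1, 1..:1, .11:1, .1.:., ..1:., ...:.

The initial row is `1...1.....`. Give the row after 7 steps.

.......1..

.1...1....
..1...1...
...1...1..
....1...1.
.....1...1
......1...
.......1..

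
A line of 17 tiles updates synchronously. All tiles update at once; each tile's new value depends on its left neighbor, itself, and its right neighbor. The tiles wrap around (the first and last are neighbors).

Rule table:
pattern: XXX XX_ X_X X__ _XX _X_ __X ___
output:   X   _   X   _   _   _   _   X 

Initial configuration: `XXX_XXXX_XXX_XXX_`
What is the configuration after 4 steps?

X_X__XX__X_X_X_X_

_X_X_XX_X_X_X_X_X
X_X_X__X_X_X_X_X_
_X_X____X_X_X_X_X
X_X__XX__X_X_X_X_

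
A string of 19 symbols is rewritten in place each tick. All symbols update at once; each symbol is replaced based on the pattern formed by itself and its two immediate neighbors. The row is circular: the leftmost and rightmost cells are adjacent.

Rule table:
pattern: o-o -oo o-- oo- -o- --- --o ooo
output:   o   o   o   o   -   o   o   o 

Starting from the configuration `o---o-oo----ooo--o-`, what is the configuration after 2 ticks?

-ooo-oooooooooooo-o
oooooooooooooooooo-

oooooooooooooooooo-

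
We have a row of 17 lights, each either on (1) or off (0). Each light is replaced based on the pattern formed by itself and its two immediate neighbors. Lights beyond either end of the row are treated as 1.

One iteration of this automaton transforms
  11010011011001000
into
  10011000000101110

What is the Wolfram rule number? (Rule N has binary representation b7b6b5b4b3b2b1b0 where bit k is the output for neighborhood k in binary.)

149

position 0: 111 → 1  (bit 7 = 1)
position 1: 110 → 0  (bit 6 = 0)
position 2: 101 → 0  (bit 5 = 0)
position 4: 100 → 1  (bit 4 = 1)
position 6: 011 → 0  (bit 3 = 0)
position 3: 010 → 1  (bit 2 = 1)
position 5: 001 → 0  (bit 1 = 0)
position 15: 000 → 1  (bit 0 = 1)
bits b7..b0 = 10010101 = 149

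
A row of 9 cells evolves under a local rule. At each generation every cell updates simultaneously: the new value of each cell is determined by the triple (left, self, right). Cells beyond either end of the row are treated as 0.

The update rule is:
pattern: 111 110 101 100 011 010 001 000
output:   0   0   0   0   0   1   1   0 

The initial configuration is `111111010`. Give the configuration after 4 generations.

000000010
000000110
000001000
000011000

000011000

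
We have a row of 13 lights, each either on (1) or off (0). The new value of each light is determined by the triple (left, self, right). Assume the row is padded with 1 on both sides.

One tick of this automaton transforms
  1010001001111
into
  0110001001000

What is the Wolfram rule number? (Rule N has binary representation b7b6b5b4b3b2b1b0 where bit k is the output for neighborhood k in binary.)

44

position 10: 111 → 0  (bit 7 = 0)
position 0: 110 → 0  (bit 6 = 0)
position 1: 101 → 1  (bit 5 = 1)
position 3: 100 → 0  (bit 4 = 0)
position 9: 011 → 1  (bit 3 = 1)
position 2: 010 → 1  (bit 2 = 1)
position 5: 001 → 0  (bit 1 = 0)
position 4: 000 → 0  (bit 0 = 0)
bits b7..b0 = 00101100 = 44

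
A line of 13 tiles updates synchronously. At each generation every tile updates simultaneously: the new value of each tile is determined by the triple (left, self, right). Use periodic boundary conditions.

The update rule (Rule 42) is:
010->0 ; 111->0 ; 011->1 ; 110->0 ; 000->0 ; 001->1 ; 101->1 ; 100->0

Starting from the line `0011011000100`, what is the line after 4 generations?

generation 1: 0110110001000
generation 2: 1101100010000
generation 3: 1011000100001
generation 4: 0110001000011

0110001000011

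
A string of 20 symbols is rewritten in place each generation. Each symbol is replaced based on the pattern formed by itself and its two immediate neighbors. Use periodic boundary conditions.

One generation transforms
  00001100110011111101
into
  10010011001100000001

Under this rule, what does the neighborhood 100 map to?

1

At position 0 the neighborhood is 100; the next row has 1 there.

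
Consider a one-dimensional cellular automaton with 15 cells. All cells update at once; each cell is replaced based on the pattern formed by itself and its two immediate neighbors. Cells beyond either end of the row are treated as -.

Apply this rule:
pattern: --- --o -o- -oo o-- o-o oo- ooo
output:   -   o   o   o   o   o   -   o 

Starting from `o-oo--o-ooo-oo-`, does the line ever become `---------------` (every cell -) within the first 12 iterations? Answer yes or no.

ooo-oooooo-oo-o
oo-oooooo-oo-oo
o-oooooo-oo-oo-
ooooooo-oo-oo-o
oooooo-oo-oo-oo
ooooo-oo-oo-oo-
oooo-oo-oo-oo-o
ooo-oo-oo-oo-oo
oo-oo-oo-oo-oo-
o-oo-oo-oo-oo-o
ooo-oo-oo-oo-oo  (repeats iteration 8; period 3)
iteration 12: oo-oo-oo-oo-oo-
iteration 12 is oo-oo-oo-oo-oo-, still not uniform -

no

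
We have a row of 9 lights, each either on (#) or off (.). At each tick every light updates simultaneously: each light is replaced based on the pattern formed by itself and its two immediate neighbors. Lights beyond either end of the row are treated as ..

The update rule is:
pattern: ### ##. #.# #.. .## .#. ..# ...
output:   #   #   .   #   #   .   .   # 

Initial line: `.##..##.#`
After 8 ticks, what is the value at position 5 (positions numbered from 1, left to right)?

.###.##..
.###.####
.###.####  (fixed point — unchanged through tick 8)
position 5 holds .

.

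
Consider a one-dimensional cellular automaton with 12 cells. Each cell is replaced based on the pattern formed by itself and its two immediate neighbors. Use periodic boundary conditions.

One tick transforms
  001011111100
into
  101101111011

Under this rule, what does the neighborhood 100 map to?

At position 10 the neighborhood is 100; the next row has 1 there.

1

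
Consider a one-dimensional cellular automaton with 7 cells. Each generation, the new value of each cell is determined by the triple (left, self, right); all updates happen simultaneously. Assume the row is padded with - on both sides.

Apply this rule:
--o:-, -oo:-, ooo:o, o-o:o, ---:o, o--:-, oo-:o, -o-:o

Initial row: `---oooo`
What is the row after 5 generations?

oo--ooo
-o---oo
-o-o--o
-ooo--o
--oo--o

--oo--o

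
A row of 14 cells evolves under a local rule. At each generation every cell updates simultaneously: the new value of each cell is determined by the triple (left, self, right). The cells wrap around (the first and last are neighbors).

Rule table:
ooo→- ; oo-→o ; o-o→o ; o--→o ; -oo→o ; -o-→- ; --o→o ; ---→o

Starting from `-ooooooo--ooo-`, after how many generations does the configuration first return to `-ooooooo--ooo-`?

generation 1: oo-----oooo-oo
generation 2: -ooooooo--ooo-

2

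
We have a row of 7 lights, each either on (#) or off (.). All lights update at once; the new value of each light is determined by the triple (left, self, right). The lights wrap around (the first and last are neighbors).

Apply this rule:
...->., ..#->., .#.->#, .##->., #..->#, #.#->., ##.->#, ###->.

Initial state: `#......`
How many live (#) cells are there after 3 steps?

##.....
.##....
..##...
count of #: 2

2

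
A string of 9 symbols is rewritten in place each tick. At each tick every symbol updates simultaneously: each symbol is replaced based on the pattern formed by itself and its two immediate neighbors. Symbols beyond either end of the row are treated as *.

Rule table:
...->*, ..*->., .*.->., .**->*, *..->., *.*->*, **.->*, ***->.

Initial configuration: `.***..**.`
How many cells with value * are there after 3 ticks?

4

tick 1: **.*..***
tick 2: .**...*..
tick 3: ***.*....
count of *: 4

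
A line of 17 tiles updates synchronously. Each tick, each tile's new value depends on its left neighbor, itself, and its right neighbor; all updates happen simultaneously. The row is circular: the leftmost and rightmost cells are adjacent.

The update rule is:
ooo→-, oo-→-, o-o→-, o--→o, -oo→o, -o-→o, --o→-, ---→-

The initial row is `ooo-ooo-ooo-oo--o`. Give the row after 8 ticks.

-oo-o-o-o-o-o-o-o

----o---o---o-o-o
o---oo--oo--o-o-o
-o--o-o-o-o-o-o-o
-oo-o-o-o-o-o-o-o
-o--o-o-o-o-o-o-o  (repeats tick 3; period 2)
tick 8: -oo-o-o-o-o-o-o-o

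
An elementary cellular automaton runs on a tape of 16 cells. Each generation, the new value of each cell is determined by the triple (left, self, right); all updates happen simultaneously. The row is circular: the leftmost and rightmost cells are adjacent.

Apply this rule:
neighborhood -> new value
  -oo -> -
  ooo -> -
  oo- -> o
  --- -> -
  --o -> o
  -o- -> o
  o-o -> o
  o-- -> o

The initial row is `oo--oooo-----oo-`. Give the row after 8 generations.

oo-oo-o-ooo-oo--

-ooo---oo---o-oo
o--oo-o-oo-ooo-o
ooo-oooo-oo--oo-
--oo---oo-ooo-oo
oo-oo-o-oo--oo-o
-oo-oooo-ooo-oo-
o-oo---oo--oo-oo
oo-oo-o-ooo-oo--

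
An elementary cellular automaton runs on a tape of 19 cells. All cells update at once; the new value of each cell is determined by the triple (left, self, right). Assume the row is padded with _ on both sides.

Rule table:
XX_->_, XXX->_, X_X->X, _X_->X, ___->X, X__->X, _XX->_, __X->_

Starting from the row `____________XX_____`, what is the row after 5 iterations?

XXXXXXXXXXX___XXXXX
___________XX______
XXXXXXXXXX___XXXXXX
__________XX_______
XXXXXXXXX___XXXXXXX

XXXXXXXXX___XXXXXXX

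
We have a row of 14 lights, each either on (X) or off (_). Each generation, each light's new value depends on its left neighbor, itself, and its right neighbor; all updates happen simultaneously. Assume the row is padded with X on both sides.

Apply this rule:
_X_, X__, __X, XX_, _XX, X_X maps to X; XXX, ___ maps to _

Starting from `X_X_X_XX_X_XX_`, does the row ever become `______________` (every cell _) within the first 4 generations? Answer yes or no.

generation 1: XXXXXXXXXXXXXX
generation 2: ______________
all cells are _ at generation 2

yes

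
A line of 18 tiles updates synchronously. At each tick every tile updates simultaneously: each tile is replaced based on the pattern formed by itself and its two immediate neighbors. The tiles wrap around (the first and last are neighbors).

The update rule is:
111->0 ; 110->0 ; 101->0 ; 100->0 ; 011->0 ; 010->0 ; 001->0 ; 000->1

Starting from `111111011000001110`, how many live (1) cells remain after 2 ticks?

13

tick 1: 000000000011100000
tick 2: 111111111000001111
count of 1: 13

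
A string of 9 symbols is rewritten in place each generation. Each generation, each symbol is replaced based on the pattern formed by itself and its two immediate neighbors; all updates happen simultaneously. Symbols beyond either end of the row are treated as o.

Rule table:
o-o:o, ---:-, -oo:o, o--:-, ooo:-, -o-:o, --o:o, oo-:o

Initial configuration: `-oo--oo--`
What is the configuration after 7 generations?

--ooo---o

ooo-ooo-o
--ooo-ooo
-oo-ooo--
ooooo-o-o
----ooooo
---oo----
--ooo---o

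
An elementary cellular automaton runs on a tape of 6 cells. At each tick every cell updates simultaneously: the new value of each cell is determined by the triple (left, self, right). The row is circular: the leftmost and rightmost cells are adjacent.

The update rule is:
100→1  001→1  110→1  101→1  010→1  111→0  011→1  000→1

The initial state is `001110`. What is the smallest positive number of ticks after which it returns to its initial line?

2

111011
001110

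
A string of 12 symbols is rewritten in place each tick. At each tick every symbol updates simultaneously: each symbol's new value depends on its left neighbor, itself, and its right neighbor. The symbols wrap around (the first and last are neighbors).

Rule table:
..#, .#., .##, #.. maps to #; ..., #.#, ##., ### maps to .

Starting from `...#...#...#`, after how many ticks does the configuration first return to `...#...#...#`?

8

#.###.###.##
..#...#...#.
.###.###.###
.#...#...#..
###.###.###.
#...#...#...
##.###.###.#
...#...#...#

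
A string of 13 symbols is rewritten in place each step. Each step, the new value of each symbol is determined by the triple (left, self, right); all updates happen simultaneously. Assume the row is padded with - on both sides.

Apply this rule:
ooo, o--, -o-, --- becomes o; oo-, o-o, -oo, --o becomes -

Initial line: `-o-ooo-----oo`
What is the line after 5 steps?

-o-oo--oo----

step 1: -o--o-oooo---
step 2: -oo-o--oo-ooo
step 3: ----oo-----o-
step 4: ooo---oooo-oo
step 5: -o-oo--oo----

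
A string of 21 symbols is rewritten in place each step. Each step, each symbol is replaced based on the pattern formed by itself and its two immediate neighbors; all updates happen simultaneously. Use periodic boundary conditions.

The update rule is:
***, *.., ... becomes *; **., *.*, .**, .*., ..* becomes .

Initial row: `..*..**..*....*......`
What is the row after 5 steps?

.*...*..*..*.*..*....

step 1: *..*...*..***..******
step 2: .*..**..*..*.*..*****
step 3: ..*...*..*....*..***.
step 4: *..**..*..***..*..*.*
step 5: .*...*..*..*.*..*....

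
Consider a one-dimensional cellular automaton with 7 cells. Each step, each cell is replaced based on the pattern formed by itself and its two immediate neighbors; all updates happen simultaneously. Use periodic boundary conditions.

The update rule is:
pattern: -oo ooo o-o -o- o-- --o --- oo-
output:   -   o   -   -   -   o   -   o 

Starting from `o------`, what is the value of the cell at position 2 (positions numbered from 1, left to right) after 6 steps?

------o
-----o-
----o--
---o---
--o----
-o-----
position 2 holds o

o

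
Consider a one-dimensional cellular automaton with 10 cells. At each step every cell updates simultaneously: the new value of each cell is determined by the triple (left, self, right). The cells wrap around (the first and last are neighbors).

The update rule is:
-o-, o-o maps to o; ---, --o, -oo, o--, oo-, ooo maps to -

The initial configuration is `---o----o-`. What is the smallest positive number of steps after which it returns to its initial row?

---o----o-

1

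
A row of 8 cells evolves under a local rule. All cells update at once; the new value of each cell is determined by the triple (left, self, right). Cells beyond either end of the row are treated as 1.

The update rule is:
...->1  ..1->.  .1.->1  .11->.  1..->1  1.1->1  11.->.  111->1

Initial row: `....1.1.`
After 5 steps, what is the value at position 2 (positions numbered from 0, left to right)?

111.1111
11.1.111
1.111.11
.1.1.1.1
1111111.
position 2 holds 1

1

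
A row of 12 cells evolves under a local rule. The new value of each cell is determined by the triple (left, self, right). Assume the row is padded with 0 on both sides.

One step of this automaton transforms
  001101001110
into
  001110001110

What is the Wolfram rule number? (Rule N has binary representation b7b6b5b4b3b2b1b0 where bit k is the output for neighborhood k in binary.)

position 9: 111 → 1  (bit 7 = 1)
position 3: 110 → 1  (bit 6 = 1)
position 4: 101 → 1  (bit 5 = 1)
position 6: 100 → 0  (bit 4 = 0)
position 2: 011 → 1  (bit 3 = 1)
position 5: 010 → 0  (bit 2 = 0)
position 1: 001 → 0  (bit 1 = 0)
position 0: 000 → 0  (bit 0 = 0)
bits b7..b0 = 11101000 = 232

232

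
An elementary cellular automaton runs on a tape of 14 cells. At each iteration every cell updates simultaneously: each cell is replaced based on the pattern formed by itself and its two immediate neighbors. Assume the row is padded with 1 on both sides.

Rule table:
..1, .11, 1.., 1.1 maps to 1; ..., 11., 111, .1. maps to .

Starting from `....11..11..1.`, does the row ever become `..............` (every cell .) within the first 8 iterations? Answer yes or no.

no

1..11.111.11.1
.111.11..11.11
11..11.111.11.
..111.11..11.1
111..11.111.11
...111.11..11.
1.11..11.111.1
.11.111.11..11
iteration 8 is .11.111.11..11, still not uniform .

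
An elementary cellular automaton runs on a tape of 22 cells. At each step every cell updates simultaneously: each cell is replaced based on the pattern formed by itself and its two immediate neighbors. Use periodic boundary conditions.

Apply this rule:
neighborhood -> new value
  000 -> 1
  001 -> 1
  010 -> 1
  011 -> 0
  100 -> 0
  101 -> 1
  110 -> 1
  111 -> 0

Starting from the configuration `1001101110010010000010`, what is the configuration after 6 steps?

1010110010110110111111
1111010111011011000000
0001111001101101011111
0110001010110111100001
1010111111011000101111
1111000001101011110000

1111000001101011110000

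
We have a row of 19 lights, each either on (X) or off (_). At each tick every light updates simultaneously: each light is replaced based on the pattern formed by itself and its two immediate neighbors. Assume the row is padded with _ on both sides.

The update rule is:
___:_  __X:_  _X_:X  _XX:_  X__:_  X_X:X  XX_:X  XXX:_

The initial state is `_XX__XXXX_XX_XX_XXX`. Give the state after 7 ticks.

__X_________X__X__X

tick 1: __X_____XX_XX_XX__X
tick 2: __X______XX_XX_X__X
tick 3: __X_______XX_XXX__X
tick 4: __X________XX__X__X
tick 5: __X_________X__X__X
tick 6: __X_________X__X__X  (fixed point — unchanged through tick 7)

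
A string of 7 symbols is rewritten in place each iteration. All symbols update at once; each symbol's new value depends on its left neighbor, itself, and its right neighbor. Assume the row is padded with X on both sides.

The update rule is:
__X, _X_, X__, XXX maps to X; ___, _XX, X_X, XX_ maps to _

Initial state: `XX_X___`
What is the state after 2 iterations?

iteration 1: X__XX_X
iteration 2: _XX____

_XX____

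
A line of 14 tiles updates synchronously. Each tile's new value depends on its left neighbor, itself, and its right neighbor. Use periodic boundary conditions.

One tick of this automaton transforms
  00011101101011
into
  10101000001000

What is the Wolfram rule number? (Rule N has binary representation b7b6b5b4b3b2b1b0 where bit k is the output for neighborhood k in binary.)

position 4: 111 → 1  (bit 7 = 1)
position 5: 110 → 0  (bit 6 = 0)
position 6: 101 → 0  (bit 5 = 0)
position 0: 100 → 1  (bit 4 = 1)
position 3: 011 → 0  (bit 3 = 0)
position 10: 010 → 1  (bit 2 = 1)
position 2: 001 → 1  (bit 1 = 1)
position 1: 000 → 0  (bit 0 = 0)
bits b7..b0 = 10010110 = 150

150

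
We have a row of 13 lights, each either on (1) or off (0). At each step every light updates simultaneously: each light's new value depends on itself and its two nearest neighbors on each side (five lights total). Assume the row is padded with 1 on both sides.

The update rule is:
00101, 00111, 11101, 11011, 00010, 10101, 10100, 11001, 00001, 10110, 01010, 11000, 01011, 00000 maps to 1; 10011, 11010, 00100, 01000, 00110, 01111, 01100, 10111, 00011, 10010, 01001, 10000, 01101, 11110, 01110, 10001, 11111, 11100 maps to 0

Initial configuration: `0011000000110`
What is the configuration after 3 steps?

1000101110001
0101110001001
0110001010001

0110001010001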